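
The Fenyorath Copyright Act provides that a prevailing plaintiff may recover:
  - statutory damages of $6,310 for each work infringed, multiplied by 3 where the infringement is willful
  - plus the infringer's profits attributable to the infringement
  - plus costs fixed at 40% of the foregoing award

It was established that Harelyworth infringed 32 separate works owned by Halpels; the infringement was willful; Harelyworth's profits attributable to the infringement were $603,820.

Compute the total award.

Statutory damages: 32 × $6,310 = $201,920
Trebled: 3 × $201,920 = $605,760
Combined award: $605,760 + $603,820 = $1,209,580
Costs: 40% of $1,209,580 = $483,832
Award plus costs: $1,209,580 + $483,832 = $1,693,412

$1,693,412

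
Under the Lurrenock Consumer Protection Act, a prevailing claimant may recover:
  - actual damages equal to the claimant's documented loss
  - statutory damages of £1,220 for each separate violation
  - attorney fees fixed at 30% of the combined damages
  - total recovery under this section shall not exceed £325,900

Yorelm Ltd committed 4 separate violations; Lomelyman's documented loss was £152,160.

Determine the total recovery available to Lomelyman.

Statutory damages: 4 × £1,220 = £4,880
Combined damages: £152,160 + £4,880 = £157,040
Attorney fees: 30% of £157,040 = £47,112
Total before cap: £157,040 + £47,112 = £204,152
Cap at £325,900: £204,152 is within the cap, no reduction.

£204,152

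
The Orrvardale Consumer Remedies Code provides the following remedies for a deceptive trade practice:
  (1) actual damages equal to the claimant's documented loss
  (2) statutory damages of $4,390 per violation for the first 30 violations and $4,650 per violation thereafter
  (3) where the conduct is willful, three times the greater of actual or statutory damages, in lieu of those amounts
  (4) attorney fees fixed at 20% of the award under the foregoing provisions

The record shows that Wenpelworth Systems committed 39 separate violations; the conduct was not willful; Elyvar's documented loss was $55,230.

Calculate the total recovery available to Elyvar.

$274,536

First 30 violations: 30 × $4,390 = $131,700
Remaining violations: (39 − 30) × $4,650 = $41,850
Statutory damages: $131,700 + $41,850 = $173,550
Conduct not willful: the in-lieu enhancement does not apply.
Actual plus statutory damages: $55,230 + $173,550 = $228,780
Attorney fees: 20% of $228,780 = $45,756
Total recovery: $228,780 + $45,756 = $274,536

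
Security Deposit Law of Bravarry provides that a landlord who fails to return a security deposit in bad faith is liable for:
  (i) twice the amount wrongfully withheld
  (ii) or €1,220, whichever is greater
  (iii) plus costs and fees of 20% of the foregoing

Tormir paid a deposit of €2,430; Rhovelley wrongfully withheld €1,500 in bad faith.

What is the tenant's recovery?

Doubled: 2 × €1,500 = €3,000
Minimum €1,220: €3,000 meets the minimum, no increase.
Costs and fees: 20% of €3,000 = €600
Total recovery: €3,000 + €600 = €3,600

€3,600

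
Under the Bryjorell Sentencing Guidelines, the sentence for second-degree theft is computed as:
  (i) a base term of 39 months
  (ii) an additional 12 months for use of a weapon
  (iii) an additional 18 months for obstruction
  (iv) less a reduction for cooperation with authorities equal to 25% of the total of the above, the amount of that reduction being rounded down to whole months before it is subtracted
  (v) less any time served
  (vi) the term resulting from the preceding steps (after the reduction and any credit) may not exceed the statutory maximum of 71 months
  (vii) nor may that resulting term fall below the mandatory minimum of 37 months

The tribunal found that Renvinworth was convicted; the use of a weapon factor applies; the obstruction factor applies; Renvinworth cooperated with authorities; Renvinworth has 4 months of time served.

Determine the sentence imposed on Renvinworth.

48 months

Use of a weapon enhancement: +12 months
Obstruction enhancement: +18 months
Adjusted term: 39 months + 12 months + 18 months = 69 months
Cooperation with authorities reduction: 25% of 69 months = 17 months (rounded down)
After reduction: 69 − 17 = 52 months
Less time served: 52 months − 4 months = 48 months
Cap at 71 months: 48 months is within the cap, no reduction.
Minimum 37 months: 48 months meets the minimum, no increase.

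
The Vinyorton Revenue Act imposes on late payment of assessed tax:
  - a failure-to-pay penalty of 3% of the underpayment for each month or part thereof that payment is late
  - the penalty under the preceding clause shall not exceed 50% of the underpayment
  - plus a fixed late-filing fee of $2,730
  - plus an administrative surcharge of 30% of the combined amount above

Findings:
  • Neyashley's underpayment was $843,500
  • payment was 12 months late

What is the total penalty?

Accrued rate: 3% × 12 = 36%, capped at 50% → 36%
Failure-to-pay penalty: 36% of $843,500 = $303,660
Penalty before surcharge: $303,660 + $2,730 = $306,390
Administrative surcharge: 30% of $306,390 = $91,917
Total penalty: $306,390 + $91,917 = $398,307

$398,307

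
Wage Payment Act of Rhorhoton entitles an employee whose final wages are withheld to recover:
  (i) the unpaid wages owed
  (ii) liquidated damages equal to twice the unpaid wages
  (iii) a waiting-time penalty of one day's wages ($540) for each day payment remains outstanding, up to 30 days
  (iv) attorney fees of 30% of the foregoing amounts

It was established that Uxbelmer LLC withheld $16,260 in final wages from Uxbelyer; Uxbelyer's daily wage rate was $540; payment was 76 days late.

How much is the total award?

Doubled: 2 × $16,260 = $32,520
Penalty days: min(76, 30) = 30
Waiting-time penalty: 30 × $540 = $16,200
Subtotal: $16,260 + $32,520 + $16,200 = $64,980
Attorney fees: 30% of $64,980 = $19,494
Total award: $64,980 + $19,494 = $84,474

$84,474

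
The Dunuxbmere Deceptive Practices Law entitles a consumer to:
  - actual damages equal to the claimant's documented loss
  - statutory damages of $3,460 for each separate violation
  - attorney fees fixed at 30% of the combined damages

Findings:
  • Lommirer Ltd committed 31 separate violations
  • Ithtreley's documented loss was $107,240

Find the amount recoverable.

Statutory damages: 31 × $3,460 = $107,260
Combined damages: $107,240 + $107,260 = $214,500
Attorney fees: 30% of $214,500 = $64,350
Total recovery: $214,500 + $64,350 = $278,850

$278,850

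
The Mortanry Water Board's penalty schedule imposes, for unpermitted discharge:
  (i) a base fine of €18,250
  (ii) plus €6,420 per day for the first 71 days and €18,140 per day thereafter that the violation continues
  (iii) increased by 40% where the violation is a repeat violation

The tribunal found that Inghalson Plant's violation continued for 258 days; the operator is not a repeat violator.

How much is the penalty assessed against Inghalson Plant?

€3,866,250

First 71 days: 71 × €6,420 = €455,820
Remaining days: (258 − 71) × €18,140 = €3,392,180
Per-day component: €455,820 + €3,392,180 = €3,848,000
Base plus per-day: €18,250 + €3,848,000 = €3,866,250
The operator is not a repeat violator: no 40% increase.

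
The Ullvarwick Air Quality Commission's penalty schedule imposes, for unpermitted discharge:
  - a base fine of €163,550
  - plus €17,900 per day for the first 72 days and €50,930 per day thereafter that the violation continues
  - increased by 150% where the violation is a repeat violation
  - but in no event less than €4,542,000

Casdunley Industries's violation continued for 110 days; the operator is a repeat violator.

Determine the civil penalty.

First 72 days: 72 × €17,900 = €1,288,800
Remaining days: (110 − 72) × €50,930 = €1,935,340
Per-day component: €1,288,800 + €1,935,340 = €3,224,140
Base plus per-day: €163,550 + €3,224,140 = €3,387,690
Enhancement: 150% of €3,387,690 = €5,081,535
Enhanced fine: €3,387,690 + €5,081,535 = €8,469,225
Minimum €4,542,000: €8,469,225 meets the minimum, no increase.

€8,469,225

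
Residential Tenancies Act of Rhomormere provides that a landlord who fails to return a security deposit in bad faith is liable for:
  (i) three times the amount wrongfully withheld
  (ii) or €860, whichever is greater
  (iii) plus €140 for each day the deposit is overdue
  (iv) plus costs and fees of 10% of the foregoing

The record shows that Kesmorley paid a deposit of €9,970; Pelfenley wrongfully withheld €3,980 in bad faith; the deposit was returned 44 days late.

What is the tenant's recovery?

Trebled: 3 × €3,980 = €11,940
Minimum €860: €11,940 meets the minimum, no increase.
Late-return penalty: 44 × €140 = €6,160
Damages plus late penalty: €11,940 + €6,160 = €18,100
Costs and fees: 10% of €18,100 = €1,810
Total recovery: €18,100 + €1,810 = €19,910

€19,910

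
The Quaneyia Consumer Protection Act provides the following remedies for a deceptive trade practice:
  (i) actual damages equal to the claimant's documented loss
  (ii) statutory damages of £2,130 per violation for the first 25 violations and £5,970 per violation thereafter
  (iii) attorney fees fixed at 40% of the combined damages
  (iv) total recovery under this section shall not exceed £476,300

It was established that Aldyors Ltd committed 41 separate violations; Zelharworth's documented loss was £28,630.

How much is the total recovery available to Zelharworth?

Total recovery: £248,360

First 25 violations: 25 × £2,130 = £53,250
Remaining violations: (41 − 25) × £5,970 = £95,520
Statutory damages: £53,250 + £95,520 = £148,770
Combined damages: £28,630 + £148,770 = £177,400
Attorney fees: 40% of £177,400 = £70,960
Total before cap: £177,400 + £70,960 = £248,360
Cap at £476,300: £248,360 is within the cap, no reduction.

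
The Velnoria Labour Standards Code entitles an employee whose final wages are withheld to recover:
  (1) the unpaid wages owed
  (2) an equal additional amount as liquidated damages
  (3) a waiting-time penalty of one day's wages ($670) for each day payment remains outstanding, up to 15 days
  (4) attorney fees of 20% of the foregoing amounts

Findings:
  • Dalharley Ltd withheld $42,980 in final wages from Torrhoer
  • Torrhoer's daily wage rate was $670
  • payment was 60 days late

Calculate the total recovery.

Liquidated damages (equal amount): $42,980
Penalty days: min(60, 15) = 15
Waiting-time penalty: 15 × $670 = $10,050
Subtotal: $42,980 + $42,980 + $10,050 = $96,010
Attorney fees: 20% of $96,010 = $19,202
Total award: $96,010 + $19,202 = $115,212

Total award: $115,212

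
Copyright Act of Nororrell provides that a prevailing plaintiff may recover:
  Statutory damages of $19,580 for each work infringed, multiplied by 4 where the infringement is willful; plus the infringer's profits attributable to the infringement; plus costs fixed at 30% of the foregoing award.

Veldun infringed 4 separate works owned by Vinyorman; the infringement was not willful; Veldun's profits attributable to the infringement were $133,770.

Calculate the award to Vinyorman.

$275,717

Statutory damages: 4 × $19,580 = $78,320
Infringement not willful: no ×4 enhancement.
Combined award: $78,320 + $133,770 = $212,090
Costs: 30% of $212,090 = $63,627
Award plus costs: $212,090 + $63,627 = $275,717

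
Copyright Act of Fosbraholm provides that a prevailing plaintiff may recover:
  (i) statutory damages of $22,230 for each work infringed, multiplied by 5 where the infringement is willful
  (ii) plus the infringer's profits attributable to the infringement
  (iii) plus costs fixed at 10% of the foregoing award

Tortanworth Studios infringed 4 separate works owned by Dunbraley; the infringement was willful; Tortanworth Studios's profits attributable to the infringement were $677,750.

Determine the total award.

Statutory damages: 4 × $22,230 = $88,920
Multiplied by 5: 5 × $88,920 = $444,600
Combined award: $444,600 + $677,750 = $1,122,350
Costs: 10% of $1,122,350 = $112,235
Award plus costs: $1,122,350 + $112,235 = $1,234,585

$1,234,585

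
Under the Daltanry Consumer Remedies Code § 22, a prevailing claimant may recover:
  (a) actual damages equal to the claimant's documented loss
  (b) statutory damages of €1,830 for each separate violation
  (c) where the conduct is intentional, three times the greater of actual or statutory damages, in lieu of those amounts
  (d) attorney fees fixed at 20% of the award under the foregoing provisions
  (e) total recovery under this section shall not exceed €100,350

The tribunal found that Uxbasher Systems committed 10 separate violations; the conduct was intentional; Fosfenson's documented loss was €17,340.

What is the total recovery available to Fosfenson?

Statutory damages: 10 × €1,830 = €18,300
Greater of actual damages (€17,340) or statutory damages (€18,300): €18,300
Trebled: 3 × €18,300 = €54,900
Attorney fees: 20% of €54,900 = €10,980
Total before cap: €54,900 + €10,980 = €65,880
Cap at €100,350: €65,880 is within the cap, no reduction.

€65,880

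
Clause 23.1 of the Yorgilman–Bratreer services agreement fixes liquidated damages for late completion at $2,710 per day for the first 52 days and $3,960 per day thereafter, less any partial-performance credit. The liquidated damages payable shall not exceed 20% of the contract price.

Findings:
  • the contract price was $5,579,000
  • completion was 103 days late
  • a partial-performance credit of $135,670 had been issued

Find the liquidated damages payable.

First 52 days: 52 × $2,710 = $140,920
Remaining days: (103 − 52) × $3,960 = $201,960
Accrued per-day damages: $140,920 + $201,960 = $342,880
Less partial-performance credit: $342,880 − $135,670 = $207,210
Cap: 20% of $5,579,000 = $1,115,800
Cap at $1,115,800: $207,210 is within the cap, no reduction.

$207,210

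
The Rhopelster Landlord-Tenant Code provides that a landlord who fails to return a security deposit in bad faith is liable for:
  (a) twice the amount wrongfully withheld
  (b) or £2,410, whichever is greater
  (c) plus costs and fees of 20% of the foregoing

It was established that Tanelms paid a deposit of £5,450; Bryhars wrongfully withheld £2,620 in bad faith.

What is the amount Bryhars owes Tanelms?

Doubled: 2 × £2,620 = £5,240
Minimum £2,410: £5,240 meets the minimum, no increase.
Costs and fees: 20% of £5,240 = £1,048
Total recovery: £5,240 + £1,048 = £6,288

£6,288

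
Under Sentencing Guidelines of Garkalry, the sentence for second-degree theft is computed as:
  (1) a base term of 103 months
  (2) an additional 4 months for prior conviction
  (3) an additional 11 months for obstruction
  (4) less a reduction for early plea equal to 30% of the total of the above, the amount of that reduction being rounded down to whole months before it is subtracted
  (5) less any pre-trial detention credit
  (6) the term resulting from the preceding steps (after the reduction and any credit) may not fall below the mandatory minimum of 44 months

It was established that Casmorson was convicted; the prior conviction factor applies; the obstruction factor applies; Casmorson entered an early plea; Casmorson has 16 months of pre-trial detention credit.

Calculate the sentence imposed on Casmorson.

Prior conviction enhancement: +4 months
Obstruction enhancement: +11 months
Adjusted term: 103 months + 4 months + 11 months = 118 months
Early plea reduction: 30% of 118 months = 35 months (rounded down)
After reduction: 118 − 35 = 83 months
Less pre-trial detention credit: 83 months − 16 months = 67 months
Minimum 44 months: 67 months meets the minimum, no increase.

67 months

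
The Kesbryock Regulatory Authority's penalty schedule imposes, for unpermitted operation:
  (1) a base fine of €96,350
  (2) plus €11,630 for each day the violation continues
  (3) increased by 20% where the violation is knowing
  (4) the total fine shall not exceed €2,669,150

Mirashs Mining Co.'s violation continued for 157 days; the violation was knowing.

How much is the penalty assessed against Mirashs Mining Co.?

€2,306,712

Per-day component: 157 × €11,630 = €1,825,910
Base plus per-day: €96,350 + €1,825,910 = €1,922,260
Enhancement: 20% of €1,922,260 = €384,452
Enhanced fine: €1,922,260 + €384,452 = €2,306,712
Cap at €2,669,150: €2,306,712 is within the cap, no reduction.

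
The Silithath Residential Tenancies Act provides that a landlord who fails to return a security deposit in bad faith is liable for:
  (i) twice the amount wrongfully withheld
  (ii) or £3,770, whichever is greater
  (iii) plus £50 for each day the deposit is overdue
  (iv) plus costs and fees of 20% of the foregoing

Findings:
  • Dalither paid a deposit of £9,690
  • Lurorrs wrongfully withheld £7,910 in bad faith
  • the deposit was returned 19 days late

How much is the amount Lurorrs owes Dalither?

£20,124

Doubled: 2 × £7,910 = £15,820
Minimum £3,770: £15,820 meets the minimum, no increase.
Late-return penalty: 19 × £50 = £950
Damages plus late penalty: £15,820 + £950 = £16,770
Costs and fees: 20% of £16,770 = £3,354
Total recovery: £16,770 + £3,354 = £20,124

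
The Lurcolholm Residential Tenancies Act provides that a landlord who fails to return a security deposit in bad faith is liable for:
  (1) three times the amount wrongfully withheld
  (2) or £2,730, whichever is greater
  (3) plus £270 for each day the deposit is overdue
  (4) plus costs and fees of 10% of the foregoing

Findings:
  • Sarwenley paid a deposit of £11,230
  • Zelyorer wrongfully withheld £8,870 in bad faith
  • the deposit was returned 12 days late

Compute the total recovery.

Recovery: £32,835

Trebled: 3 × £8,870 = £26,610
Minimum £2,730: £26,610 meets the minimum, no increase.
Late-return penalty: 12 × £270 = £3,240
Damages plus late penalty: £26,610 + £3,240 = £29,850
Costs and fees: 10% of £29,850 = £2,985
Total recovery: £29,850 + £2,985 = £32,835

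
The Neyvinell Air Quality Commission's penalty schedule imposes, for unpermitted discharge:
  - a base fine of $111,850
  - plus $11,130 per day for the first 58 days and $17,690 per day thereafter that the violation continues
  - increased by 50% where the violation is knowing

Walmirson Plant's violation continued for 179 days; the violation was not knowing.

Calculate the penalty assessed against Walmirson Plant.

First 58 days: 58 × $11,130 = $645,540
Remaining days: (179 − 58) × $17,690 = $2,140,490
Per-day component: $645,540 + $2,140,490 = $2,786,030
Base plus per-day: $111,850 + $2,786,030 = $2,897,880
The violation was not knowing: no 50% increase.

$2,897,880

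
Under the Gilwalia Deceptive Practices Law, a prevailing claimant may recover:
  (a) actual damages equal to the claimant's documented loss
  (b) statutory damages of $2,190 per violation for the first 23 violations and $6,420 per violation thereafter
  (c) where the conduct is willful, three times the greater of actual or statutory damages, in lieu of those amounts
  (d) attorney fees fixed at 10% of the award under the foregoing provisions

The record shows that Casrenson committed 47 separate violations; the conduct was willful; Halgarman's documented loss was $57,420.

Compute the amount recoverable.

First 23 violations: 23 × $2,190 = $50,370
Remaining violations: (47 − 23) × $6,420 = $154,080
Statutory damages: $50,370 + $154,080 = $204,450
Greater of actual damages ($57,420) or statutory damages ($204,450): $204,450
Trebled: 3 × $204,450 = $613,350
Attorney fees: 10% of $613,350 = $61,335
Total recovery: $613,350 + $61,335 = $674,685

Total recovery: $674,685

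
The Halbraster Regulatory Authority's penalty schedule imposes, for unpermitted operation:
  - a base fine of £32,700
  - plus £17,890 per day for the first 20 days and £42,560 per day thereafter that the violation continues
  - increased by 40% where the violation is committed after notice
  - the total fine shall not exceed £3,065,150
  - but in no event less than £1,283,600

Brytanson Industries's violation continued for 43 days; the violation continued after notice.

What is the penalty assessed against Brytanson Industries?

£1,917,132

First 20 days: 20 × £17,890 = £357,800
Remaining days: (43 − 20) × £42,560 = £978,880
Per-day component: £357,800 + £978,880 = £1,336,680
Base plus per-day: £32,700 + £1,336,680 = £1,369,380
Enhancement: 40% of £1,369,380 = £547,752
Enhanced fine: £1,369,380 + £547,752 = £1,917,132
Cap at £3,065,150: £1,917,132 is within the cap, no reduction.
Minimum £1,283,600: £1,917,132 meets the minimum, no increase.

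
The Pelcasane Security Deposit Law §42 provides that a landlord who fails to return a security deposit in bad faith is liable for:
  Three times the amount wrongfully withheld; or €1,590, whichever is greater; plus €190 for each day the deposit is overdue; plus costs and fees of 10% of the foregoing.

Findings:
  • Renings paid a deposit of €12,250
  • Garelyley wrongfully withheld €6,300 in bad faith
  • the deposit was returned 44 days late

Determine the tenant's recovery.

€29,986

Trebled: 3 × €6,300 = €18,900
Minimum €1,590: €18,900 meets the minimum, no increase.
Late-return penalty: 44 × €190 = €8,360
Damages plus late penalty: €18,900 + €8,360 = €27,260
Costs and fees: 10% of €27,260 = €2,726
Total recovery: €27,260 + €2,726 = €29,986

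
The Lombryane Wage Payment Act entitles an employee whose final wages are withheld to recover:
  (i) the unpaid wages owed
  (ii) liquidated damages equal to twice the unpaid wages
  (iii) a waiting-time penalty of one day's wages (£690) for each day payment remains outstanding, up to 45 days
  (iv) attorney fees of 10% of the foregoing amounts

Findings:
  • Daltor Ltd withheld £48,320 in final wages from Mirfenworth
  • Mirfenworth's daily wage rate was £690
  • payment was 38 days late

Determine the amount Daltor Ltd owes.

Doubled: 2 × £48,320 = £96,640
Penalty days: min(38, 45) = 38
Waiting-time penalty: 38 × £690 = £26,220
Subtotal: £48,320 + £96,640 + £26,220 = £171,180
Attorney fees: 10% of £171,180 = £17,118
Total award: £171,180 + £17,118 = £188,298

Total award: £188,298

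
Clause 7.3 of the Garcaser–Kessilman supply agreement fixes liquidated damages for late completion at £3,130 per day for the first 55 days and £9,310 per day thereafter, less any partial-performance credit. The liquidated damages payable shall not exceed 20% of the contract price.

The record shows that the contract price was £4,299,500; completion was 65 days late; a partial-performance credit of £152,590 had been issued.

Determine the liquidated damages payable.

£112,660

First 55 days: 55 × £3,130 = £172,150
Remaining days: (65 − 55) × £9,310 = £93,100
Accrued per-day damages: £172,150 + £93,100 = £265,250
Less partial-performance credit: £265,250 − £152,590 = £112,660
Cap: 20% of £4,299,500 = £859,900
Cap at £859,900: £112,660 is within the cap, no reduction.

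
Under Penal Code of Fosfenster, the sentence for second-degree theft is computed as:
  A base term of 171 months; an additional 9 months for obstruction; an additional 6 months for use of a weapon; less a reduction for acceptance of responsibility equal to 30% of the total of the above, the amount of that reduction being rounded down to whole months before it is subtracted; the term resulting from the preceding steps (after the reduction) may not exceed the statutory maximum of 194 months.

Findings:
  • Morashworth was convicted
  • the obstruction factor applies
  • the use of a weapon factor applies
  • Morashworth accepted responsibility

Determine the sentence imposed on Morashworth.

Obstruction enhancement: +9 months
Use of a weapon enhancement: +6 months
Adjusted term: 171 months + 9 months + 6 months = 186 months
Acceptance of responsibility reduction: 30% of 186 months = 55 months (rounded down)
After reduction: 186 − 55 = 131 months
Cap at 194 months: 131 months is within the cap, no reduction.

131 months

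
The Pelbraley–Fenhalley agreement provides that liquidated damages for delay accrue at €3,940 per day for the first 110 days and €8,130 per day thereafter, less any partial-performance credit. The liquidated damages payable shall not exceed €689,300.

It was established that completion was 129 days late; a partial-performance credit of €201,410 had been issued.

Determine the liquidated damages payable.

First 110 days: 110 × €3,940 = €433,400
Remaining days: (129 − 110) × €8,130 = €154,470
Accrued per-day damages: €433,400 + €154,470 = €587,870
Less partial-performance credit: €587,870 − €201,410 = €386,460
Cap at €689,300: €386,460 is within the cap, no reduction.

€386,460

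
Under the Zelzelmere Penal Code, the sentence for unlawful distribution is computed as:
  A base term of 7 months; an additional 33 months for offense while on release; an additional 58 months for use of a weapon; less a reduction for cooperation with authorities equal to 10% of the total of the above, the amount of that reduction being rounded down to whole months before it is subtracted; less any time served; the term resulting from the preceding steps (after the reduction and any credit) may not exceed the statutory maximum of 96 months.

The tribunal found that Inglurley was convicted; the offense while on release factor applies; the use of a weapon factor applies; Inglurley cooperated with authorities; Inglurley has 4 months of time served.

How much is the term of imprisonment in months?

85 months

Offense while on release enhancement: +33 months
Use of a weapon enhancement: +58 months
Adjusted term: 7 months + 33 months + 58 months = 98 months
Cooperation with authorities reduction: 10% of 98 months = 9 months (rounded down)
After reduction: 98 − 9 = 89 months
Less time served: 89 months − 4 months = 85 months
Cap at 96 months: 85 months is within the cap, no reduction.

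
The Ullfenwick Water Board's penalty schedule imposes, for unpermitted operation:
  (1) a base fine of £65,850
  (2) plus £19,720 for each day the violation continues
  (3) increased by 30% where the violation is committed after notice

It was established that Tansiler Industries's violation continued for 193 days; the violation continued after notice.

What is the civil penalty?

Civil penalty: £5,033,353

Per-day component: 193 × £19,720 = £3,805,960
Base plus per-day: £65,850 + £3,805,960 = £3,871,810
Enhancement: 30% of £3,871,810 = £1,161,543
Enhanced fine: £3,871,810 + £1,161,543 = £5,033,353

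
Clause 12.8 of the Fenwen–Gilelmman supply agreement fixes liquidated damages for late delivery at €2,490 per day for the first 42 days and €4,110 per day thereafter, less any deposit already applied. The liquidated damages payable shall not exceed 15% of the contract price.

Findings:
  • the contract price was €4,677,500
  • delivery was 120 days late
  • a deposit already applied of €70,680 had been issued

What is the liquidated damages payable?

First 42 days: 42 × €2,490 = €104,580
Remaining days: (120 − 42) × €4,110 = €320,580
Accrued per-day damages: €104,580 + €320,580 = €425,160
Less deposit already applied: €425,160 − €70,680 = €354,480
Cap: 15% of €4,677,500 = €701,625
Cap at €701,625: €354,480 is within the cap, no reduction.

€354,480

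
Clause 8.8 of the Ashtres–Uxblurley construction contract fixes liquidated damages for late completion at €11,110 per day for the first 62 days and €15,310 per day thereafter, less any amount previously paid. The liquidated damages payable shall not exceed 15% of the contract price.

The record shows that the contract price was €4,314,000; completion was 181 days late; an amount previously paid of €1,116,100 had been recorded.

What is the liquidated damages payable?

€647,100

First 62 days: 62 × €11,110 = €688,820
Remaining days: (181 − 62) × €15,310 = €1,821,890
Accrued per-day damages: €688,820 + €1,821,890 = €2,510,710
Less amount previously paid: €2,510,710 − €1,116,100 = €1,394,610
Cap: 15% of €4,314,000 = €647,100
Cap at €647,100: €1,394,610 exceeds the cap → €647,100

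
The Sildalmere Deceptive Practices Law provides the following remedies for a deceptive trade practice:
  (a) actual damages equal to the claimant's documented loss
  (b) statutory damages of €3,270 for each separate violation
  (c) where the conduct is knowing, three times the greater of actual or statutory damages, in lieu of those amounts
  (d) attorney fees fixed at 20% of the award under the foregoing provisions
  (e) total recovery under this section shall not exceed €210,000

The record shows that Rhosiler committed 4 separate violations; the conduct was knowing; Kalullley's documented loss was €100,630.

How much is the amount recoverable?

€210,000

Statutory damages: 4 × €3,270 = €13,080
Greater of actual damages (€100,630) or statutory damages (€13,080): €100,630
Trebled: 3 × €100,630 = €301,890
Attorney fees: 20% of €301,890 = €60,378
Total before cap: €301,890 + €60,378 = €362,268
Cap at €210,000: €362,268 exceeds the cap → €210,000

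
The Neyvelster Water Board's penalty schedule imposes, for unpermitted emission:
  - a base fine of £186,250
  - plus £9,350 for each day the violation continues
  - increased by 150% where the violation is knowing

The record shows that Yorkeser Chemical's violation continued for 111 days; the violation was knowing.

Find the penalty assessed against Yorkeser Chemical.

£3,060,250

Per-day component: 111 × £9,350 = £1,037,850
Base plus per-day: £186,250 + £1,037,850 = £1,224,100
Enhancement: 150% of £1,224,100 = £1,836,150
Enhanced fine: £1,224,100 + £1,836,150 = £3,060,250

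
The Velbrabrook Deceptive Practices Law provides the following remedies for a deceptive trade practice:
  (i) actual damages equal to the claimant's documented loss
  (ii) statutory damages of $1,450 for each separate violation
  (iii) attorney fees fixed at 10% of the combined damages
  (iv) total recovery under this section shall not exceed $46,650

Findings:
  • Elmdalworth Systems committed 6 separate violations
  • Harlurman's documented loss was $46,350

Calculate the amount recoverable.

$46,650

Statutory damages: 6 × $1,450 = $8,700
Combined damages: $46,350 + $8,700 = $55,050
Attorney fees: 10% of $55,050 = $5,505
Total before cap: $55,050 + $5,505 = $60,555
Cap at $46,650: $60,555 exceeds the cap → $46,650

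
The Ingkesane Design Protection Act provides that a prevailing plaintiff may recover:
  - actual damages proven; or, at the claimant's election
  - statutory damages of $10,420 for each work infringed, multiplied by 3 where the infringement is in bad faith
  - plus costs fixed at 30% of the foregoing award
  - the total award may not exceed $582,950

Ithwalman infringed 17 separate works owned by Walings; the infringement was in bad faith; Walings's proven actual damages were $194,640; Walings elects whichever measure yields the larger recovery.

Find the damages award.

$582,950

Statutory damages: 17 × $10,420 = $177,140
Trebled: 3 × $177,140 = $531,420
Greater of actual damages ($194,640) or enhanced statutory damages ($531,420): $531,420
Costs: 30% of $531,420 = $159,426
Award plus costs: $531,420 + $159,426 = $690,846
Cap at $582,950: $690,846 exceeds the cap → $582,950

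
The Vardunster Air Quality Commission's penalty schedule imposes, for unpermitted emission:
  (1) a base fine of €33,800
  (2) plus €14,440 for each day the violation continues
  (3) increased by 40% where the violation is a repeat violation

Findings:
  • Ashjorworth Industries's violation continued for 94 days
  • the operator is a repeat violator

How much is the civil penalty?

€1,947,624

Per-day component: 94 × €14,440 = €1,357,360
Base plus per-day: €33,800 + €1,357,360 = €1,391,160
Enhancement: 40% of €1,391,160 = €556,464
Enhanced fine: €1,391,160 + €556,464 = €1,947,624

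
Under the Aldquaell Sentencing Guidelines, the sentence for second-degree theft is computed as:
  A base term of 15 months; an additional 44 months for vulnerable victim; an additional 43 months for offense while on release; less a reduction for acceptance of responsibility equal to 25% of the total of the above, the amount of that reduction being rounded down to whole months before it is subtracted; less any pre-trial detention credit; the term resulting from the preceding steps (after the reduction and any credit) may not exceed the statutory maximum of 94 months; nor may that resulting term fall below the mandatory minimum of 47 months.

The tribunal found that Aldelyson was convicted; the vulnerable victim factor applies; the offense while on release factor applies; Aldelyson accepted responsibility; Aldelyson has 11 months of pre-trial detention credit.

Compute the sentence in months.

66 months

Vulnerable victim enhancement: +44 months
Offense while on release enhancement: +43 months
Adjusted term: 15 months + 44 months + 43 months = 102 months
Acceptance of responsibility reduction: 25% of 102 months = 25 months (rounded down)
After reduction: 102 − 25 = 77 months
Less pre-trial detention credit: 77 months − 11 months = 66 months
Cap at 94 months: 66 months is within the cap, no reduction.
Minimum 47 months: 66 months meets the minimum, no increase.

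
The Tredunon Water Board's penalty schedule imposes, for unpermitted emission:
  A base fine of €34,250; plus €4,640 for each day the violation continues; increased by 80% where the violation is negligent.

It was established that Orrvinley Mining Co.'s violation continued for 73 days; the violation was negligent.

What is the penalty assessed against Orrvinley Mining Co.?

€671,346

Per-day component: 73 × €4,640 = €338,720
Base plus per-day: €34,250 + €338,720 = €372,970
Enhancement: 80% of €372,970 = €298,376
Enhanced fine: €372,970 + €298,376 = €671,346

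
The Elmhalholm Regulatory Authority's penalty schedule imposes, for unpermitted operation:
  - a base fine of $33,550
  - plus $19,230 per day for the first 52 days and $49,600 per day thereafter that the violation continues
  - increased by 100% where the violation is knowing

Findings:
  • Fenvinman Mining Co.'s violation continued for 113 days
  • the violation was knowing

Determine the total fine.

First 52 days: 52 × $19,230 = $999,960
Remaining days: (113 − 52) × $49,600 = $3,025,600
Per-day component: $999,960 + $3,025,600 = $4,025,560
Base plus per-day: $33,550 + $4,025,560 = $4,059,110
Enhancement: 100% of $4,059,110 = $4,059,110
Enhanced fine: $4,059,110 + $4,059,110 = $8,118,220

$8,118,220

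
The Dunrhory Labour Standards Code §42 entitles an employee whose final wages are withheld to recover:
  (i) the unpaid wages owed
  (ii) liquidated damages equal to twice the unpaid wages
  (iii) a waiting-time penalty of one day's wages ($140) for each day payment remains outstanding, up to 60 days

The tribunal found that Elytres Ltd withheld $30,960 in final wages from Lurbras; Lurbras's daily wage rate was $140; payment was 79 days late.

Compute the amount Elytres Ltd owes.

Doubled: 2 × $30,960 = $61,920
Penalty days: min(79, 60) = 60
Waiting-time penalty: 60 × $140 = $8,400
Total award: $30,960 + $61,920 + $8,400 = $101,280

$101,280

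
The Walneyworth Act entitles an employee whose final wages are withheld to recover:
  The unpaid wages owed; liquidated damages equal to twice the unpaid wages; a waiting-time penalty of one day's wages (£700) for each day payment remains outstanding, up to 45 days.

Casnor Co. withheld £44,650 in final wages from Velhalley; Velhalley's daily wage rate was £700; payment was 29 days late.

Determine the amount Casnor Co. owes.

£154,250

Doubled: 2 × £44,650 = £89,300
Penalty days: min(29, 45) = 29
Waiting-time penalty: 29 × £700 = £20,300
Total award: £44,650 + £89,300 + £20,300 = £154,250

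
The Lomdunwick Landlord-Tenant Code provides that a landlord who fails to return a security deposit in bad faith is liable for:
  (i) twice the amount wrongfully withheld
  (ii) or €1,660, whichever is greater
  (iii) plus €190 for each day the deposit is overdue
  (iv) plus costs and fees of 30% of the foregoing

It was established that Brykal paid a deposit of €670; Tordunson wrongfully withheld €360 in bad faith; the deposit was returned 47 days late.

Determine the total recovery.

€13,767

Doubled: 2 × €360 = €720
Minimum €1,660: €720 is below the minimum → €1,660
Late-return penalty: 47 × €190 = €8,930
Damages plus late penalty: €1,660 + €8,930 = €10,590
Costs and fees: 30% of €10,590 = €3,177
Total recovery: €10,590 + €3,177 = €13,767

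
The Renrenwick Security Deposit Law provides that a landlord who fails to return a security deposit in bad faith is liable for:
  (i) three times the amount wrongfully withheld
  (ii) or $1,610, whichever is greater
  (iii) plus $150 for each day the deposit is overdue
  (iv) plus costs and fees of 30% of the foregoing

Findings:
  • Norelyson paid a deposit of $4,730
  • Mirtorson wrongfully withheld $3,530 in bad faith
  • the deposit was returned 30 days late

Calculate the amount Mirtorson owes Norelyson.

$19,617

Trebled: 3 × $3,530 = $10,590
Minimum $1,610: $10,590 meets the minimum, no increase.
Late-return penalty: 30 × $150 = $4,500
Damages plus late penalty: $10,590 + $4,500 = $15,090
Costs and fees: 30% of $15,090 = $4,527
Total recovery: $15,090 + $4,527 = $19,617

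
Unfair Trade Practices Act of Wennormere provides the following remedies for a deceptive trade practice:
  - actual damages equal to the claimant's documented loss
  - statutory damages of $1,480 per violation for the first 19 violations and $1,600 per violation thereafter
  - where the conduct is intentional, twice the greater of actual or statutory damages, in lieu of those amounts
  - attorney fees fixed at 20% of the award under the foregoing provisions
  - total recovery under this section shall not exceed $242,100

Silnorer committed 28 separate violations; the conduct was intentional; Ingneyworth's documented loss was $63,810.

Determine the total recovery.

First 19 violations: 19 × $1,480 = $28,120
Remaining violations: (28 − 19) × $1,600 = $14,400
Statutory damages: $28,120 + $14,400 = $42,520
Greater of actual damages ($63,810) or statutory damages ($42,520): $63,810
Doubled: 2 × $63,810 = $127,620
Attorney fees: 20% of $127,620 = $25,524
Total before cap: $127,620 + $25,524 = $153,144
Cap at $242,100: $153,144 is within the cap, no reduction.

$153,144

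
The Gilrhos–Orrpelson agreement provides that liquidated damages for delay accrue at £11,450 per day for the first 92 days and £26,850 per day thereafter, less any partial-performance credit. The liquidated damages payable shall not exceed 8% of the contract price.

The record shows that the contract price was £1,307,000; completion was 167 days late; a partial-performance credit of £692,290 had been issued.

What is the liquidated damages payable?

First 92 days: 92 × £11,450 = £1,053,400
Remaining days: (167 − 92) × £26,850 = £2,013,750
Accrued per-day damages: £1,053,400 + £2,013,750 = £3,067,150
Less partial-performance credit: £3,067,150 − £692,290 = £2,374,860
Cap: 8% of £1,307,000 = £104,560
Cap at £104,560: £2,374,860 exceeds the cap → £104,560

Liquidated damages: £104,560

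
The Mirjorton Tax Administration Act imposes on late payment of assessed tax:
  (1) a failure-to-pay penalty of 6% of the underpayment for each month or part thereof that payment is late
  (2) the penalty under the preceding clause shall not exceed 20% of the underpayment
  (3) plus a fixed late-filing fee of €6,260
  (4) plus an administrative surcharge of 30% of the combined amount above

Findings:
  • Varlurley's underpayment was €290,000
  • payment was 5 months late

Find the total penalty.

Accrued rate: 6% × 5 = 30%, capped at 20% → 20%
Failure-to-pay penalty: 20% of €290,000 = €58,000
Penalty before surcharge: €58,000 + €6,260 = €64,260
Administrative surcharge: 30% of €64,260 = €19,278
Total penalty: €64,260 + €19,278 = €83,538

€83,538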